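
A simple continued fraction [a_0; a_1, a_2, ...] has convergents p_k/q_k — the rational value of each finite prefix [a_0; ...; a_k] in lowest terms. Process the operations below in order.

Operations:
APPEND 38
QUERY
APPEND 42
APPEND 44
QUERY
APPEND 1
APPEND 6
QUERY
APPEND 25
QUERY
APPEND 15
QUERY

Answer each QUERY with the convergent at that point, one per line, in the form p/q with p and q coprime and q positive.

APPEND 38: p_0 = 38·1 + 0 = 38, q_0 = 38·0 + 1 = 1 → 38/1
APPEND 42: p_1 = 42·38 + 1 = 1597, q_1 = 42·1 + 0 = 42 → 1597/42
APPEND 44: p_2 = 44·1597 + 38 = 70306, q_2 = 44·42 + 1 = 1849 → 70306/1849
APPEND 1: p_3 = 1·70306 + 1597 = 71903, q_3 = 1·1849 + 42 = 1891 → 71903/1891
APPEND 6: p_4 = 6·71903 + 70306 = 501724, q_4 = 6·1891 + 1849 = 13195 → 501724/13195
APPEND 25: p_5 = 25·501724 + 71903 = 12615003, q_5 = 25·13195 + 1891 = 331766 → 12615003/331766
APPEND 15: p_6 = 15·12615003 + 501724 = 189726769, q_6 = 15·331766 + 13195 = 4989685 → 189726769/4989685

38/1
70306/1849
501724/13195
12615003/331766
189726769/4989685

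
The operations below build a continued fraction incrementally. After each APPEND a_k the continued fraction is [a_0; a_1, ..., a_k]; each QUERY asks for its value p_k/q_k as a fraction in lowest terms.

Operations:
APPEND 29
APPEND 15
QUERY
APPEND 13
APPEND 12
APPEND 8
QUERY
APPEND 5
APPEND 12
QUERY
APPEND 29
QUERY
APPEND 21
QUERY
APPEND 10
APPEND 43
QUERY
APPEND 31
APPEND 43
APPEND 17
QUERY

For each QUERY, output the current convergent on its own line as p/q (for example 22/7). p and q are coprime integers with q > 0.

APPEND 29: p_0 = 29·1 + 0 = 29, q_0 = 29·0 + 1 = 1 → 29/1
APPEND 15: p_1 = 15·29 + 1 = 436, q_1 = 15·1 + 0 = 15 → 436/15
APPEND 13: p_2 = 13·436 + 29 = 5697, q_2 = 13·15 + 1 = 196 → 5697/196
APPEND 12: p_3 = 12·5697 + 436 = 68800, q_3 = 12·196 + 15 = 2367 → 68800/2367
APPEND 8: p_4 = 8·68800 + 5697 = 556097, q_4 = 8·2367 + 196 = 19132 → 556097/19132
APPEND 5: p_5 = 5·556097 + 68800 = 2849285, q_5 = 5·19132 + 2367 = 98027 → 2849285/98027
APPEND 12: p_6 = 12·2849285 + 556097 = 34747517, q_6 = 12·98027 + 19132 = 1195456 → 34747517/1195456
APPEND 29: p_7 = 29·34747517 + 2849285 = 1010527278, q_7 = 29·1195456 + 98027 = 34766251 → 1010527278/34766251
APPEND 21: p_8 = 21·1010527278 + 34747517 = 21255820355, q_8 = 21·34766251 + 1195456 = 731286727 → 21255820355/731286727
APPEND 10: p_9 = 10·21255820355 + 1010527278 = 213568730828, q_9 = 10·731286727 + 34766251 = 7347633521 → 213568730828/7347633521
APPEND 43: p_10 = 43·213568730828 + 21255820355 = 9204711245959, q_10 = 43·7347633521 + 731286727 = 316679528130 → 9204711245959/316679528130
APPEND 31: p_11 = 31·9204711245959 + 213568730828 = 285559617355557, q_11 = 31·316679528130 + 7347633521 = 9824413005551 → 285559617355557/9824413005551
APPEND 43: p_12 = 43·285559617355557 + 9204711245959 = 12288268257534910, q_12 = 43·9824413005551 + 316679528130 = 422766438766823 → 12288268257534910/422766438766823
APPEND 17: p_13 = 17·12288268257534910 + 285559617355557 = 209186119995449027, q_13 = 17·422766438766823 + 9824413005551 = 7196853872041542 → 209186119995449027/7196853872041542

436/15
556097/19132
34747517/1195456
1010527278/34766251
21255820355/731286727
9204711245959/316679528130
209186119995449027/7196853872041542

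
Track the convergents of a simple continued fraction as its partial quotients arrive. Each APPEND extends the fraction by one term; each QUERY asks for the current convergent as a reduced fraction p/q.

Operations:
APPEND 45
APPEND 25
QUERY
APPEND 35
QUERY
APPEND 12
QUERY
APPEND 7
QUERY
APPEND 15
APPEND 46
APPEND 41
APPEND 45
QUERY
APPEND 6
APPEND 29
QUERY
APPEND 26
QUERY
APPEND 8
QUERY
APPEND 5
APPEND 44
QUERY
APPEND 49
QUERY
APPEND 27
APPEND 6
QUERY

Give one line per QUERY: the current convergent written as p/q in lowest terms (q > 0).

APPEND 45: p_0 = 45·1 + 0 = 45, q_0 = 45·0 + 1 = 1 → 45/1
APPEND 25: p_1 = 25·45 + 1 = 1126, q_1 = 25·1 + 0 = 25 → 1126/25
APPEND 35: p_2 = 35·1126 + 45 = 39455, q_2 = 35·25 + 1 = 876 → 39455/876
APPEND 12: p_3 = 12·39455 + 1126 = 474586, q_3 = 12·876 + 25 = 10537 → 474586/10537
APPEND 7: p_4 = 7·474586 + 39455 = 3361557, q_4 = 7·10537 + 876 = 74635 → 3361557/74635
APPEND 15: p_5 = 15·3361557 + 474586 = 50897941, q_5 = 15·74635 + 10537 = 1130062 → 50897941/1130062
APPEND 46: p_6 = 46·50897941 + 3361557 = 2344666843, q_6 = 46·1130062 + 74635 = 52057487 → 2344666843/52057487
APPEND 41: p_7 = 41·2344666843 + 50897941 = 96182238504, q_7 = 41·52057487 + 1130062 = 2135487029 → 96182238504/2135487029
APPEND 45: p_8 = 45·96182238504 + 2344666843 = 4330545399523, q_8 = 45·2135487029 + 52057487 = 96148973792 → 4330545399523/96148973792
APPEND 6: p_9 = 6·4330545399523 + 96182238504 = 26079454635642, q_9 = 6·96148973792 + 2135487029 = 579029329781 → 26079454635642/579029329781
APPEND 29: p_10 = 29·26079454635642 + 4330545399523 = 760634729833141, q_10 = 29·579029329781 + 96148973792 = 16887999537441 → 760634729833141/16887999537441
APPEND 26: p_11 = 26·760634729833141 + 26079454635642 = 19802582430297308, q_11 = 26·16887999537441 + 579029329781 = 439667017303247 → 19802582430297308/439667017303247
APPEND 8: p_12 = 8·19802582430297308 + 760634729833141 = 159181294172211605, q_12 = 8·439667017303247 + 16887999537441 = 3534224137963417 → 159181294172211605/3534224137963417
APPEND 5: p_13 = 5·159181294172211605 + 19802582430297308 = 815709053291355333, q_13 = 5·3534224137963417 + 439667017303247 = 18110787707120332 → 815709053291355333/18110787707120332
APPEND 44: p_14 = 44·815709053291355333 + 159181294172211605 = 36050379638991846257, q_14 = 44·18110787707120332 + 3534224137963417 = 800408883251258025 → 36050379638991846257/800408883251258025
APPEND 49: p_15 = 49·36050379638991846257 + 815709053291355333 = 1767284311363891821926, q_15 = 49·800408883251258025 + 18110787707120332 = 39238146067018763557 → 1767284311363891821926/39238146067018763557
APPEND 27: p_16 = 27·1767284311363891821926 + 36050379638991846257 = 47752726786464071038259, q_16 = 27·39238146067018763557 + 800408883251258025 = 1060230352692757874064 → 47752726786464071038259/1060230352692757874064
APPEND 6: p_17 = 6·47752726786464071038259 + 1767284311363891821926 = 288283645030148318051480, q_17 = 6·1060230352692757874064 + 39238146067018763557 = 6400620262223566007941 → 288283645030148318051480/6400620262223566007941

1126/25
39455/876
474586/10537
3361557/74635
4330545399523/96148973792
760634729833141/16887999537441
19802582430297308/439667017303247
159181294172211605/3534224137963417
36050379638991846257/800408883251258025
1767284311363891821926/39238146067018763557
288283645030148318051480/6400620262223566007941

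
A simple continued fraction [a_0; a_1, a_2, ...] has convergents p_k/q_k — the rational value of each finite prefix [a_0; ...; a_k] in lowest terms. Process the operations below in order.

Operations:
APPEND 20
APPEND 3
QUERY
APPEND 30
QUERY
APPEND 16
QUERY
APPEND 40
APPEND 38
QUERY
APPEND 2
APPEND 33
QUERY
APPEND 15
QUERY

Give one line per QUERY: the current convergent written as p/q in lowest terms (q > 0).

APPEND 20: p_0 = 20·1 + 0 = 20, q_0 = 20·0 + 1 = 1 → 20/1
APPEND 3: p_1 = 3·20 + 1 = 61, q_1 = 3·1 + 0 = 3 → 61/3
APPEND 30: p_2 = 30·61 + 20 = 1850, q_2 = 30·3 + 1 = 91 → 1850/91
APPEND 16: p_3 = 16·1850 + 61 = 29661, q_3 = 16·91 + 3 = 1459 → 29661/1459
APPEND 40: p_4 = 40·29661 + 1850 = 1188290, q_4 = 40·1459 + 91 = 58451 → 1188290/58451
APPEND 38: p_5 = 38·1188290 + 29661 = 45184681, q_5 = 38·58451 + 1459 = 2222597 → 45184681/2222597
APPEND 2: p_6 = 2·45184681 + 1188290 = 91557652, q_6 = 2·2222597 + 58451 = 4503645 → 91557652/4503645
APPEND 33: p_7 = 33·91557652 + 45184681 = 3066587197, q_7 = 33·4503645 + 2222597 = 150842882 → 3066587197/150842882
APPEND 15: p_8 = 15·3066587197 + 91557652 = 46090365607, q_8 = 15·150842882 + 4503645 = 2267146875 → 46090365607/2267146875

61/3
1850/91
29661/1459
45184681/2222597
3066587197/150842882
46090365607/2267146875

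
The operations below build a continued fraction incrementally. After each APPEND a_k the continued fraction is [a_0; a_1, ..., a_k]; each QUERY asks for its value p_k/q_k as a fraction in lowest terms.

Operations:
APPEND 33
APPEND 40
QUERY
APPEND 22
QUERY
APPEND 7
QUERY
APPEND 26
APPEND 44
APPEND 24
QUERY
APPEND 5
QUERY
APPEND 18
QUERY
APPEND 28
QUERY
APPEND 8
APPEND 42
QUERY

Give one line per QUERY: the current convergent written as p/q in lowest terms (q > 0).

1321/40
29095/881
204986/6207
5669098331/171660959
28581480805/865450574
520135752821/15749771291
14592382559793/441859046722
4939478624268723/149567989139536

APPEND 33: p_0 = 33·1 + 0 = 33, q_0 = 33·0 + 1 = 1 → 33/1
APPEND 40: p_1 = 40·33 + 1 = 1321, q_1 = 40·1 + 0 = 40 → 1321/40
APPEND 22: p_2 = 22·1321 + 33 = 29095, q_2 = 22·40 + 1 = 881 → 29095/881
APPEND 7: p_3 = 7·29095 + 1321 = 204986, q_3 = 7·881 + 40 = 6207 → 204986/6207
APPEND 26: p_4 = 26·204986 + 29095 = 5358731, q_4 = 26·6207 + 881 = 162263 → 5358731/162263
APPEND 44: p_5 = 44·5358731 + 204986 = 235989150, q_5 = 44·162263 + 6207 = 7145779 → 235989150/7145779
APPEND 24: p_6 = 24·235989150 + 5358731 = 5669098331, q_6 = 24·7145779 + 162263 = 171660959 → 5669098331/171660959
APPEND 5: p_7 = 5·5669098331 + 235989150 = 28581480805, q_7 = 5·171660959 + 7145779 = 865450574 → 28581480805/865450574
APPEND 18: p_8 = 18·28581480805 + 5669098331 = 520135752821, q_8 = 18·865450574 + 171660959 = 15749771291 → 520135752821/15749771291
APPEND 28: p_9 = 28·520135752821 + 28581480805 = 14592382559793, q_9 = 28·15749771291 + 865450574 = 441859046722 → 14592382559793/441859046722
APPEND 8: p_10 = 8·14592382559793 + 520135752821 = 117259196231165, q_10 = 8·441859046722 + 15749771291 = 3550622145067 → 117259196231165/3550622145067
APPEND 42: p_11 = 42·117259196231165 + 14592382559793 = 4939478624268723, q_11 = 42·3550622145067 + 441859046722 = 149567989139536 → 4939478624268723/149567989139536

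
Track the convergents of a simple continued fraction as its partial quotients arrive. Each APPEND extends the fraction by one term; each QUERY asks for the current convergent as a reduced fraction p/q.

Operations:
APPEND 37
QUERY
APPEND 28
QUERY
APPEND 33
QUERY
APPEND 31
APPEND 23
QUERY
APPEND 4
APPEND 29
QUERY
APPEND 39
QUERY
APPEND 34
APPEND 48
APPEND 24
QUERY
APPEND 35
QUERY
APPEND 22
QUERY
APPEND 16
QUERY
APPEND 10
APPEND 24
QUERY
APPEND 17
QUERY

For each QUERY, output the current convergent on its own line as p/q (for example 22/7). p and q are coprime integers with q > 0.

37/1
1037/28
34258/925
24484063/661094
2895463386/78180385
113022071341/3051708094
4436742239706124/119796443679149
155470682414456721/4197862720746197
3424791755357753986/92472776300095483
54952138768138520497/1483762283522273925
13325660445249969535441/359806056960070307517
227089173748686225061453/6131633063932718062522

APPEND 37: p_0 = 37·1 + 0 = 37, q_0 = 37·0 + 1 = 1 → 37/1
APPEND 28: p_1 = 28·37 + 1 = 1037, q_1 = 28·1 + 0 = 28 → 1037/28
APPEND 33: p_2 = 33·1037 + 37 = 34258, q_2 = 33·28 + 1 = 925 → 34258/925
APPEND 31: p_3 = 31·34258 + 1037 = 1063035, q_3 = 31·925 + 28 = 28703 → 1063035/28703
APPEND 23: p_4 = 23·1063035 + 34258 = 24484063, q_4 = 23·28703 + 925 = 661094 → 24484063/661094
APPEND 4: p_5 = 4·24484063 + 1063035 = 98999287, q_5 = 4·661094 + 28703 = 2673079 → 98999287/2673079
APPEND 29: p_6 = 29·98999287 + 24484063 = 2895463386, q_6 = 29·2673079 + 661094 = 78180385 → 2895463386/78180385
APPEND 39: p_7 = 39·2895463386 + 98999287 = 113022071341, q_7 = 39·78180385 + 2673079 = 3051708094 → 113022071341/3051708094
APPEND 34: p_8 = 34·113022071341 + 2895463386 = 3845645888980, q_8 = 34·3051708094 + 78180385 = 103836255581 → 3845645888980/103836255581
APPEND 48: p_9 = 48·3845645888980 + 113022071341 = 184704024742381, q_9 = 48·103836255581 + 3051708094 = 4987191975982 → 184704024742381/4987191975982
APPEND 24: p_10 = 24·184704024742381 + 3845645888980 = 4436742239706124, q_10 = 24·4987191975982 + 103836255581 = 119796443679149 → 4436742239706124/119796443679149
APPEND 35: p_11 = 35·4436742239706124 + 184704024742381 = 155470682414456721, q_11 = 35·119796443679149 + 4987191975982 = 4197862720746197 → 155470682414456721/4197862720746197
APPEND 22: p_12 = 22·155470682414456721 + 4436742239706124 = 3424791755357753986, q_12 = 22·4197862720746197 + 119796443679149 = 92472776300095483 → 3424791755357753986/92472776300095483
APPEND 16: p_13 = 16·3424791755357753986 + 155470682414456721 = 54952138768138520497, q_13 = 16·92472776300095483 + 4197862720746197 = 1483762283522273925 → 54952138768138520497/1483762283522273925
APPEND 10: p_14 = 10·54952138768138520497 + 3424791755357753986 = 552946179436742958956, q_14 = 10·1483762283522273925 + 92472776300095483 = 14930095611522834733 → 552946179436742958956/14930095611522834733
APPEND 24: p_15 = 24·552946179436742958956 + 54952138768138520497 = 13325660445249969535441, q_15 = 24·14930095611522834733 + 1483762283522273925 = 359806056960070307517 → 13325660445249969535441/359806056960070307517
APPEND 17: p_16 = 17·13325660445249969535441 + 552946179436742958956 = 227089173748686225061453, q_16 = 17·359806056960070307517 + 14930095611522834733 = 6131633063932718062522 → 227089173748686225061453/6131633063932718062522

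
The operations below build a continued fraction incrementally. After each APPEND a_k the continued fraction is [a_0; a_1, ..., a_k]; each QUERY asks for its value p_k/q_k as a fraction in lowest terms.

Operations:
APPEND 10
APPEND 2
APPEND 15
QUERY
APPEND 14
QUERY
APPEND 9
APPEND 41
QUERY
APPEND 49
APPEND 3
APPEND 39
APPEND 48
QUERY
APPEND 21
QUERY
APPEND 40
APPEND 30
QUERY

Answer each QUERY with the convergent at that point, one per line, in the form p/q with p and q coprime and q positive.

325/31
4571/436
1704595/162591
476764736308/45475702581
10021986802715/955936663102
12050709092149955/1149444203462932

APPEND 10: p_0 = 10·1 + 0 = 10, q_0 = 10·0 + 1 = 1 → 10/1
APPEND 2: p_1 = 2·10 + 1 = 21, q_1 = 2·1 + 0 = 2 → 21/2
APPEND 15: p_2 = 15·21 + 10 = 325, q_2 = 15·2 + 1 = 31 → 325/31
APPEND 14: p_3 = 14·325 + 21 = 4571, q_3 = 14·31 + 2 = 436 → 4571/436
APPEND 9: p_4 = 9·4571 + 325 = 41464, q_4 = 9·436 + 31 = 3955 → 41464/3955
APPEND 41: p_5 = 41·41464 + 4571 = 1704595, q_5 = 41·3955 + 436 = 162591 → 1704595/162591
APPEND 49: p_6 = 49·1704595 + 41464 = 83566619, q_6 = 49·162591 + 3955 = 7970914 → 83566619/7970914
APPEND 3: p_7 = 3·83566619 + 1704595 = 252404452, q_7 = 3·7970914 + 162591 = 24075333 → 252404452/24075333
APPEND 39: p_8 = 39·252404452 + 83566619 = 9927340247, q_8 = 39·24075333 + 7970914 = 946908901 → 9927340247/946908901
APPEND 48: p_9 = 48·9927340247 + 252404452 = 476764736308, q_9 = 48·946908901 + 24075333 = 45475702581 → 476764736308/45475702581
APPEND 21: p_10 = 21·476764736308 + 9927340247 = 10021986802715, q_10 = 21·45475702581 + 946908901 = 955936663102 → 10021986802715/955936663102
APPEND 40: p_11 = 40·10021986802715 + 476764736308 = 401356236844908, q_11 = 40·955936663102 + 45475702581 = 38282942226661 → 401356236844908/38282942226661
APPEND 30: p_12 = 30·401356236844908 + 10021986802715 = 12050709092149955, q_12 = 30·38282942226661 + 955936663102 = 1149444203462932 → 12050709092149955/1149444203462932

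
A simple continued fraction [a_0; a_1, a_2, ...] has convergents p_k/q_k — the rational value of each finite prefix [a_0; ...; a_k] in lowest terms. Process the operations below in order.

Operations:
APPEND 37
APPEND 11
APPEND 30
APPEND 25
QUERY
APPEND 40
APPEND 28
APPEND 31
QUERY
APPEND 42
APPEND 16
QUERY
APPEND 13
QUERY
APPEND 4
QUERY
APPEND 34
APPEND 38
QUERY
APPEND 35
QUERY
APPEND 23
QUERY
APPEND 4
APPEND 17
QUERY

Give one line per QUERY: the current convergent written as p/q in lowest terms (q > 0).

307333/8286
10703091116/288565865
7208698145852/194353593129
94162950586997/2538725774881
383860500493840/10349256692653
499909819260841006/13478060483045807
17509989094096812767/472086530359928328
403229658983487534647/10871468258761397351
28120516284460285707682/758156780870655198795

APPEND 37: p_0 = 37·1 + 0 = 37, q_0 = 37·0 + 1 = 1 → 37/1
APPEND 11: p_1 = 11·37 + 1 = 408, q_1 = 11·1 + 0 = 11 → 408/11
APPEND 30: p_2 = 30·408 + 37 = 12277, q_2 = 30·11 + 1 = 331 → 12277/331
APPEND 25: p_3 = 25·12277 + 408 = 307333, q_3 = 25·331 + 11 = 8286 → 307333/8286
APPEND 40: p_4 = 40·307333 + 12277 = 12305597, q_4 = 40·8286 + 331 = 331771 → 12305597/331771
APPEND 28: p_5 = 28·12305597 + 307333 = 344864049, q_5 = 28·331771 + 8286 = 9297874 → 344864049/9297874
APPEND 31: p_6 = 31·344864049 + 12305597 = 10703091116, q_6 = 31·9297874 + 331771 = 288565865 → 10703091116/288565865
APPEND 42: p_7 = 42·10703091116 + 344864049 = 449874690921, q_7 = 42·288565865 + 9297874 = 12129064204 → 449874690921/12129064204
APPEND 16: p_8 = 16·449874690921 + 10703091116 = 7208698145852, q_8 = 16·12129064204 + 288565865 = 194353593129 → 7208698145852/194353593129
APPEND 13: p_9 = 13·7208698145852 + 449874690921 = 94162950586997, q_9 = 13·194353593129 + 12129064204 = 2538725774881 → 94162950586997/2538725774881
APPEND 4: p_10 = 4·94162950586997 + 7208698145852 = 383860500493840, q_10 = 4·2538725774881 + 194353593129 = 10349256692653 → 383860500493840/10349256692653
APPEND 34: p_11 = 34·383860500493840 + 94162950586997 = 13145419967377557, q_11 = 34·10349256692653 + 2538725774881 = 354413453325083 → 13145419967377557/354413453325083
APPEND 38: p_12 = 38·13145419967377557 + 383860500493840 = 499909819260841006, q_12 = 38·354413453325083 + 10349256692653 = 13478060483045807 → 499909819260841006/13478060483045807
APPEND 35: p_13 = 35·499909819260841006 + 13145419967377557 = 17509989094096812767, q_13 = 35·13478060483045807 + 354413453325083 = 472086530359928328 → 17509989094096812767/472086530359928328
APPEND 23: p_14 = 23·17509989094096812767 + 499909819260841006 = 403229658983487534647, q_14 = 23·472086530359928328 + 13478060483045807 = 10871468258761397351 → 403229658983487534647/10871468258761397351
APPEND 4: p_15 = 4·403229658983487534647 + 17509989094096812767 = 1630428625028046951355, q_15 = 4·10871468258761397351 + 472086530359928328 = 43957959565405517732 → 1630428625028046951355/43957959565405517732
APPEND 17: p_16 = 17·1630428625028046951355 + 403229658983487534647 = 28120516284460285707682, q_16 = 17·43957959565405517732 + 10871468258761397351 = 758156780870655198795 → 28120516284460285707682/758156780870655198795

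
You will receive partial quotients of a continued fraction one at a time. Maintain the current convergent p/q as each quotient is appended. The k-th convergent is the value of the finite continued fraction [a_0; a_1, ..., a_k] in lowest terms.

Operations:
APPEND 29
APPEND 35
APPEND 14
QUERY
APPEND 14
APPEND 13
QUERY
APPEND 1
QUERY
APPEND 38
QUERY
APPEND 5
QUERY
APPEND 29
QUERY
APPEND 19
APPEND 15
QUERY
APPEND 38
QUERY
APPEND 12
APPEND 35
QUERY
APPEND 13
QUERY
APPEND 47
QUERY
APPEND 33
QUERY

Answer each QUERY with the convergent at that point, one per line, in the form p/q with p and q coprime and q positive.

APPEND 29: p_0 = 29·1 + 0 = 29, q_0 = 29·0 + 1 = 1 → 29/1
APPEND 35: p_1 = 35·29 + 1 = 1016, q_1 = 35·1 + 0 = 35 → 1016/35
APPEND 14: p_2 = 14·1016 + 29 = 14253, q_2 = 14·35 + 1 = 491 → 14253/491
APPEND 14: p_3 = 14·14253 + 1016 = 200558, q_3 = 14·491 + 35 = 6909 → 200558/6909
APPEND 13: p_4 = 13·200558 + 14253 = 2621507, q_4 = 13·6909 + 491 = 90308 → 2621507/90308
APPEND 1: p_5 = 1·2621507 + 200558 = 2822065, q_5 = 1·90308 + 6909 = 97217 → 2822065/97217
APPEND 38: p_6 = 38·2822065 + 2621507 = 109859977, q_6 = 38·97217 + 90308 = 3784554 → 109859977/3784554
APPEND 5: p_7 = 5·109859977 + 2822065 = 552121950, q_7 = 5·3784554 + 97217 = 19019987 → 552121950/19019987
APPEND 29: p_8 = 29·552121950 + 109859977 = 16121396527, q_8 = 29·19019987 + 3784554 = 555364177 → 16121396527/555364177
APPEND 19: p_9 = 19·16121396527 + 552121950 = 306858655963, q_9 = 19·555364177 + 19019987 = 10570939350 → 306858655963/10570939350
APPEND 15: p_10 = 15·306858655963 + 16121396527 = 4619001235972, q_10 = 15·10570939350 + 555364177 = 159119454427 → 4619001235972/159119454427
APPEND 38: p_11 = 38·4619001235972 + 306858655963 = 175828905622899, q_11 = 38·159119454427 + 10570939350 = 6057110207576 → 175828905622899/6057110207576
APPEND 12: p_12 = 12·175828905622899 + 4619001235972 = 2114565868710760, q_12 = 12·6057110207576 + 159119454427 = 72844441945339 → 2114565868710760/72844441945339
APPEND 35: p_13 = 35·2114565868710760 + 175828905622899 = 74185634310499499, q_13 = 35·72844441945339 + 6057110207576 = 2555612578294441 → 74185634310499499/2555612578294441
APPEND 13: p_14 = 13·74185634310499499 + 2114565868710760 = 966527811905204247, q_14 = 13·2555612578294441 + 72844441945339 = 33295807959773072 → 966527811905204247/33295807959773072
APPEND 47: p_15 = 47·966527811905204247 + 74185634310499499 = 45500992793855099108, q_15 = 47·33295807959773072 + 2555612578294441 = 1567458586687628825 → 45500992793855099108/1567458586687628825
APPEND 33: p_16 = 33·45500992793855099108 + 966527811905204247 = 1502499290009123474811, q_16 = 33·1567458586687628825 + 33295807959773072 = 51759429168651524297 → 1502499290009123474811/51759429168651524297

14253/491
2621507/90308
2822065/97217
109859977/3784554
552121950/19019987
16121396527/555364177
4619001235972/159119454427
175828905622899/6057110207576
74185634310499499/2555612578294441
966527811905204247/33295807959773072
45500992793855099108/1567458586687628825
1502499290009123474811/51759429168651524297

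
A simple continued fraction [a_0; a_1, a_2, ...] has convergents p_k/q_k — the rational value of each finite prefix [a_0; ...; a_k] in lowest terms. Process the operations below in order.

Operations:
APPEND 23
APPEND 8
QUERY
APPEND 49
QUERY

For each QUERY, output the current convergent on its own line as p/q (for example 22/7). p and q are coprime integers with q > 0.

185/8
9088/393

APPEND 23: p_0 = 23·1 + 0 = 23, q_0 = 23·0 + 1 = 1 → 23/1
APPEND 8: p_1 = 8·23 + 1 = 185, q_1 = 8·1 + 0 = 8 → 185/8
APPEND 49: p_2 = 49·185 + 23 = 9088, q_2 = 49·8 + 1 = 393 → 9088/393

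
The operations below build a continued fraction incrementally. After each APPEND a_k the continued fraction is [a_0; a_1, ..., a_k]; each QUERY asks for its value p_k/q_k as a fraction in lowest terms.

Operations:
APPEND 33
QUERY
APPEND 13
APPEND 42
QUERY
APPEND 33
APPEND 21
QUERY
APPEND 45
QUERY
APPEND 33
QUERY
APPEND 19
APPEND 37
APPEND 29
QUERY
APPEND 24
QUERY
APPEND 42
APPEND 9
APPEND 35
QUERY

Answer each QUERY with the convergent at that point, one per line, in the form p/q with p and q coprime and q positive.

APPEND 33: p_0 = 33·1 + 0 = 33, q_0 = 33·0 + 1 = 1 → 33/1
APPEND 13: p_1 = 13·33 + 1 = 430, q_1 = 13·1 + 0 = 13 → 430/13
APPEND 42: p_2 = 42·430 + 33 = 18093, q_2 = 42·13 + 1 = 547 → 18093/547
APPEND 33: p_3 = 33·18093 + 430 = 597499, q_3 = 33·547 + 13 = 18064 → 597499/18064
APPEND 21: p_4 = 21·597499 + 18093 = 12565572, q_4 = 21·18064 + 547 = 379891 → 12565572/379891
APPEND 45: p_5 = 45·12565572 + 597499 = 566048239, q_5 = 45·379891 + 18064 = 17113159 → 566048239/17113159
APPEND 33: p_6 = 33·566048239 + 12565572 = 18692157459, q_6 = 33·17113159 + 379891 = 565114138 → 18692157459/565114138
APPEND 19: p_7 = 19·18692157459 + 566048239 = 355717039960, q_7 = 19·565114138 + 17113159 = 10754281781 → 355717039960/10754281781
APPEND 37: p_8 = 37·355717039960 + 18692157459 = 13180222635979, q_8 = 37·10754281781 + 565114138 = 398473540035 → 13180222635979/398473540035
APPEND 29: p_9 = 29·13180222635979 + 355717039960 = 382582173483351, q_9 = 29·398473540035 + 10754281781 = 11566486942796 → 382582173483351/11566486942796
APPEND 24: p_10 = 24·382582173483351 + 13180222635979 = 9195152386236403, q_10 = 24·11566486942796 + 398473540035 = 277994160167139 → 9195152386236403/277994160167139
APPEND 42: p_11 = 42·9195152386236403 + 382582173483351 = 386578982395412277, q_11 = 42·277994160167139 + 11566486942796 = 11687321213962634 → 386578982395412277/11687321213962634
APPEND 9: p_12 = 9·386578982395412277 + 9195152386236403 = 3488405993944946896, q_12 = 9·11687321213962634 + 277994160167139 = 105463885085830845 → 3488405993944946896/105463885085830845
APPEND 35: p_13 = 35·3488405993944946896 + 386578982395412277 = 122480788770468553637, q_13 = 35·105463885085830845 + 11687321213962634 = 3702923299218042209 → 122480788770468553637/3702923299218042209

33/1
18093/547
12565572/379891
566048239/17113159
18692157459/565114138
382582173483351/11566486942796
9195152386236403/277994160167139
122480788770468553637/3702923299218042209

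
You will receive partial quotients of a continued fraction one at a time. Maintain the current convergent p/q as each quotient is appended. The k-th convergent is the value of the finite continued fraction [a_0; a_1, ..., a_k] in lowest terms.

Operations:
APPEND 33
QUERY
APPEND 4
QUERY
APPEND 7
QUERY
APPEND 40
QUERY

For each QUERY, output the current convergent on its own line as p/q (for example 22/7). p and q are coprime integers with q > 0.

APPEND 33: p_0 = 33·1 + 0 = 33, q_0 = 33·0 + 1 = 1 → 33/1
APPEND 4: p_1 = 4·33 + 1 = 133, q_1 = 4·1 + 0 = 4 → 133/4
APPEND 7: p_2 = 7·133 + 33 = 964, q_2 = 7·4 + 1 = 29 → 964/29
APPEND 40: p_3 = 40·964 + 133 = 38693, q_3 = 40·29 + 4 = 1164 → 38693/1164

33/1
133/4
964/29
38693/1164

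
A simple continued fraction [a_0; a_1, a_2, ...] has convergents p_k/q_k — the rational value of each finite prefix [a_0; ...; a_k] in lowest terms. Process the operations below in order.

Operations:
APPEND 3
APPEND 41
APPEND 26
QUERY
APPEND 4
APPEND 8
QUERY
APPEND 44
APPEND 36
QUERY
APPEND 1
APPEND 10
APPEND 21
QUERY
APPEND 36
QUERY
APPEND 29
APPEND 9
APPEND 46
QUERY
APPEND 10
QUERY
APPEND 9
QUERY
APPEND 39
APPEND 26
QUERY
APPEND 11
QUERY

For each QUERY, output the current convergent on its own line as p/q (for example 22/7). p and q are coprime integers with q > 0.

3227/1067
107483/35539
170829707/56484439
40633113948/13435243123
1464718651745/484305761507
17712128774019765/5856473530662112
177505409724980372/58691744333324061
1615260816298843113/534082172530578661
1644104869196175249367/543619390471203766501
18148326238403307604816/6000701191656267323351

APPEND 3: p_0 = 3·1 + 0 = 3, q_0 = 3·0 + 1 = 1 → 3/1
APPEND 41: p_1 = 41·3 + 1 = 124, q_1 = 41·1 + 0 = 41 → 124/41
APPEND 26: p_2 = 26·124 + 3 = 3227, q_2 = 26·41 + 1 = 1067 → 3227/1067
APPEND 4: p_3 = 4·3227 + 124 = 13032, q_3 = 4·1067 + 41 = 4309 → 13032/4309
APPEND 8: p_4 = 8·13032 + 3227 = 107483, q_4 = 8·4309 + 1067 = 35539 → 107483/35539
APPEND 44: p_5 = 44·107483 + 13032 = 4742284, q_5 = 44·35539 + 4309 = 1568025 → 4742284/1568025
APPEND 36: p_6 = 36·4742284 + 107483 = 170829707, q_6 = 36·1568025 + 35539 = 56484439 → 170829707/56484439
APPEND 1: p_7 = 1·170829707 + 4742284 = 175571991, q_7 = 1·56484439 + 1568025 = 58052464 → 175571991/58052464
APPEND 10: p_8 = 10·175571991 + 170829707 = 1926549617, q_8 = 10·58052464 + 56484439 = 637009079 → 1926549617/637009079
APPEND 21: p_9 = 21·1926549617 + 175571991 = 40633113948, q_9 = 21·637009079 + 58052464 = 13435243123 → 40633113948/13435243123
APPEND 36: p_10 = 36·40633113948 + 1926549617 = 1464718651745, q_10 = 36·13435243123 + 637009079 = 484305761507 → 1464718651745/484305761507
APPEND 29: p_11 = 29·1464718651745 + 40633113948 = 42517474014553, q_11 = 29·484305761507 + 13435243123 = 14058302326826 → 42517474014553/14058302326826
APPEND 9: p_12 = 9·42517474014553 + 1464718651745 = 384121984782722, q_12 = 9·14058302326826 + 484305761507 = 127009026702941 → 384121984782722/127009026702941
APPEND 46: p_13 = 46·384121984782722 + 42517474014553 = 17712128774019765, q_13 = 46·127009026702941 + 14058302326826 = 5856473530662112 → 17712128774019765/5856473530662112
APPEND 10: p_14 = 10·17712128774019765 + 384121984782722 = 177505409724980372, q_14 = 10·5856473530662112 + 127009026702941 = 58691744333324061 → 177505409724980372/58691744333324061
APPEND 9: p_15 = 9·177505409724980372 + 17712128774019765 = 1615260816298843113, q_15 = 9·58691744333324061 + 5856473530662112 = 534082172530578661 → 1615260816298843113/534082172530578661
APPEND 39: p_16 = 39·1615260816298843113 + 177505409724980372 = 63172677245379861779, q_16 = 39·534082172530578661 + 58691744333324061 = 20887896473025891840 → 63172677245379861779/20887896473025891840
APPEND 26: p_17 = 26·63172677245379861779 + 1615260816298843113 = 1644104869196175249367, q_17 = 26·20887896473025891840 + 534082172530578661 = 543619390471203766501 → 1644104869196175249367/543619390471203766501
APPEND 11: p_18 = 11·1644104869196175249367 + 63172677245379861779 = 18148326238403307604816, q_18 = 11·543619390471203766501 + 20887896473025891840 = 6000701191656267323351 → 18148326238403307604816/6000701191656267323351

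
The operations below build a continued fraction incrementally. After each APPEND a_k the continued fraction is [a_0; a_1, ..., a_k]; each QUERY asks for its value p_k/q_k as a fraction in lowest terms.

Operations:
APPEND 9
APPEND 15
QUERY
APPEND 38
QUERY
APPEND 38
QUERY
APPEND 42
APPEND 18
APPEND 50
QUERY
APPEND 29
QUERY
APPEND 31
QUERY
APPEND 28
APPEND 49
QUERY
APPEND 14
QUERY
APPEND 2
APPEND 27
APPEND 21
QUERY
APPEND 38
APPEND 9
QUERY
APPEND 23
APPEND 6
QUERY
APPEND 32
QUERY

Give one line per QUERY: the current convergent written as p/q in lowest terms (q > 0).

APPEND 9: p_0 = 9·1 + 0 = 9, q_0 = 9·0 + 1 = 1 → 9/1
APPEND 15: p_1 = 15·9 + 1 = 136, q_1 = 15·1 + 0 = 15 → 136/15
APPEND 38: p_2 = 38·136 + 9 = 5177, q_2 = 38·15 + 1 = 571 → 5177/571
APPEND 38: p_3 = 38·5177 + 136 = 196862, q_3 = 38·571 + 15 = 21713 → 196862/21713
APPEND 42: p_4 = 42·196862 + 5177 = 8273381, q_4 = 42·21713 + 571 = 912517 → 8273381/912517
APPEND 18: p_5 = 18·8273381 + 196862 = 149117720, q_5 = 18·912517 + 21713 = 16447019 → 149117720/16447019
APPEND 50: p_6 = 50·149117720 + 8273381 = 7464159381, q_6 = 50·16447019 + 912517 = 823263467 → 7464159381/823263467
APPEND 29: p_7 = 29·7464159381 + 149117720 = 216609739769, q_7 = 29·823263467 + 16447019 = 23891087562 → 216609739769/23891087562
APPEND 31: p_8 = 31·216609739769 + 7464159381 = 6722366092220, q_8 = 31·23891087562 + 823263467 = 741446977889 → 6722366092220/741446977889
APPEND 28: p_9 = 28·6722366092220 + 216609739769 = 188442860321929, q_9 = 28·741446977889 + 23891087562 = 20784406468454 → 188442860321929/20784406468454
APPEND 49: p_10 = 49·188442860321929 + 6722366092220 = 9240422521866741, q_10 = 49·20784406468454 + 741446977889 = 1019177363932135 → 9240422521866741/1019177363932135
APPEND 14: p_11 = 14·9240422521866741 + 188442860321929 = 129554358166456303, q_11 = 14·1019177363932135 + 20784406468454 = 14289267501518344 → 129554358166456303/14289267501518344
APPEND 2: p_12 = 2·129554358166456303 + 9240422521866741 = 268349138854779347, q_12 = 2·14289267501518344 + 1019177363932135 = 29597712366968823 → 268349138854779347/29597712366968823
APPEND 27: p_13 = 27·268349138854779347 + 129554358166456303 = 7374981107245498672, q_13 = 27·29597712366968823 + 14289267501518344 = 813427501409676565 → 7374981107245498672/813427501409676565
APPEND 21: p_14 = 21·7374981107245498672 + 268349138854779347 = 155142952391010251459, q_14 = 21·813427501409676565 + 29597712366968823 = 17111575241970176688 → 155142952391010251459/17111575241970176688
APPEND 38: p_15 = 38·155142952391010251459 + 7374981107245498672 = 5902807171965635054114, q_15 = 38·17111575241970176688 + 813427501409676565 = 651053286696276390709 → 5902807171965635054114/651053286696276390709
APPEND 9: p_16 = 9·5902807171965635054114 + 155142952391010251459 = 53280407500081725738485, q_16 = 9·651053286696276390709 + 17111575241970176688 = 5876591155508457693069 → 53280407500081725738485/5876591155508457693069
APPEND 23: p_17 = 23·53280407500081725738485 + 5902807171965635054114 = 1231352179673845327039269, q_17 = 23·5876591155508457693069 + 651053286696276390709 = 135812649863390803331296 → 1231352179673845327039269/135812649863390803331296
APPEND 6: p_18 = 6·1231352179673845327039269 + 53280407500081725738485 = 7441393485543153687974099, q_18 = 6·135812649863390803331296 + 5876591155508457693069 = 820752490335853277680845 → 7441393485543153687974099/820752490335853277680845
APPEND 32: p_19 = 32·7441393485543153687974099 + 1231352179673845327039269 = 239355943717054763342210437, q_19 = 32·820752490335853277680845 + 135812649863390803331296 = 26399892340610695689118336 → 239355943717054763342210437/26399892340610695689118336

136/15
5177/571
196862/21713
7464159381/823263467
216609739769/23891087562
6722366092220/741446977889
9240422521866741/1019177363932135
129554358166456303/14289267501518344
155142952391010251459/17111575241970176688
53280407500081725738485/5876591155508457693069
7441393485543153687974099/820752490335853277680845
239355943717054763342210437/26399892340610695689118336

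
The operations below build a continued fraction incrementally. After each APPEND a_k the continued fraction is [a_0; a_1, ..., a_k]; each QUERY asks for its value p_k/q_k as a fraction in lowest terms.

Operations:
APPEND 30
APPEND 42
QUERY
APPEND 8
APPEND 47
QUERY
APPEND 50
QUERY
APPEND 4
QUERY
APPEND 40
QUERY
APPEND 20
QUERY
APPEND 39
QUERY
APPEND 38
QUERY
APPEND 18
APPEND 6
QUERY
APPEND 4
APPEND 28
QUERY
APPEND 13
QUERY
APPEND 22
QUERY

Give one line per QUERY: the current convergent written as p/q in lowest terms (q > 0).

1261/42
476807/15881
23850468/794387
95878679/3193429
3858997628/128531547
77275831239/2573824369
3017616415949/100507681938
114746699637301/3821865738013
12525495958961503/417186411535045
1473297873239496115/49071099050512901
19205042794159182874/639661927393774065
423984239344741519343/14121633501713542331

APPEND 30: p_0 = 30·1 + 0 = 30, q_0 = 30·0 + 1 = 1 → 30/1
APPEND 42: p_1 = 42·30 + 1 = 1261, q_1 = 42·1 + 0 = 42 → 1261/42
APPEND 8: p_2 = 8·1261 + 30 = 10118, q_2 = 8·42 + 1 = 337 → 10118/337
APPEND 47: p_3 = 47·10118 + 1261 = 476807, q_3 = 47·337 + 42 = 15881 → 476807/15881
APPEND 50: p_4 = 50·476807 + 10118 = 23850468, q_4 = 50·15881 + 337 = 794387 → 23850468/794387
APPEND 4: p_5 = 4·23850468 + 476807 = 95878679, q_5 = 4·794387 + 15881 = 3193429 → 95878679/3193429
APPEND 40: p_6 = 40·95878679 + 23850468 = 3858997628, q_6 = 40·3193429 + 794387 = 128531547 → 3858997628/128531547
APPEND 20: p_7 = 20·3858997628 + 95878679 = 77275831239, q_7 = 20·128531547 + 3193429 = 2573824369 → 77275831239/2573824369
APPEND 39: p_8 = 39·77275831239 + 3858997628 = 3017616415949, q_8 = 39·2573824369 + 128531547 = 100507681938 → 3017616415949/100507681938
APPEND 38: p_9 = 38·3017616415949 + 77275831239 = 114746699637301, q_9 = 38·100507681938 + 2573824369 = 3821865738013 → 114746699637301/3821865738013
APPEND 18: p_10 = 18·114746699637301 + 3017616415949 = 2068458209887367, q_10 = 18·3821865738013 + 100507681938 = 68894090966172 → 2068458209887367/68894090966172
APPEND 6: p_11 = 6·2068458209887367 + 114746699637301 = 12525495958961503, q_11 = 6·68894090966172 + 3821865738013 = 417186411535045 → 12525495958961503/417186411535045
APPEND 4: p_12 = 4·12525495958961503 + 2068458209887367 = 52170442045733379, q_12 = 4·417186411535045 + 68894090966172 = 1737639737106352 → 52170442045733379/1737639737106352
APPEND 28: p_13 = 28·52170442045733379 + 12525495958961503 = 1473297873239496115, q_13 = 28·1737639737106352 + 417186411535045 = 49071099050512901 → 1473297873239496115/49071099050512901
APPEND 13: p_14 = 13·1473297873239496115 + 52170442045733379 = 19205042794159182874, q_14 = 13·49071099050512901 + 1737639737106352 = 639661927393774065 → 19205042794159182874/639661927393774065
APPEND 22: p_15 = 22·19205042794159182874 + 1473297873239496115 = 423984239344741519343, q_15 = 22·639661927393774065 + 49071099050512901 = 14121633501713542331 → 423984239344741519343/14121633501713542331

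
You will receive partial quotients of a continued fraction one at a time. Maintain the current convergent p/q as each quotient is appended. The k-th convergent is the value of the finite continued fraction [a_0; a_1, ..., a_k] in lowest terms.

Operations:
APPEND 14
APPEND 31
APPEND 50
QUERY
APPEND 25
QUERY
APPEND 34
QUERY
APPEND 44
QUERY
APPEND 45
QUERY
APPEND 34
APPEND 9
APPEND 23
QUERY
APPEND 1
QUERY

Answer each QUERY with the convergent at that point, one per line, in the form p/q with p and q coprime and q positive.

APPEND 14: p_0 = 14·1 + 0 = 14, q_0 = 14·0 + 1 = 1 → 14/1
APPEND 31: p_1 = 31·14 + 1 = 435, q_1 = 31·1 + 0 = 31 → 435/31
APPEND 50: p_2 = 50·435 + 14 = 21764, q_2 = 50·31 + 1 = 1551 → 21764/1551
APPEND 25: p_3 = 25·21764 + 435 = 544535, q_3 = 25·1551 + 31 = 38806 → 544535/38806
APPEND 34: p_4 = 34·544535 + 21764 = 18535954, q_4 = 34·38806 + 1551 = 1320955 → 18535954/1320955
APPEND 44: p_5 = 44·18535954 + 544535 = 816126511, q_5 = 44·1320955 + 38806 = 58160826 → 816126511/58160826
APPEND 45: p_6 = 45·816126511 + 18535954 = 36744228949, q_6 = 45·58160826 + 1320955 = 2618558125 → 36744228949/2618558125
APPEND 34: p_7 = 34·36744228949 + 816126511 = 1250119910777, q_7 = 34·2618558125 + 58160826 = 89089137076 → 1250119910777/89089137076
APPEND 9: p_8 = 9·1250119910777 + 36744228949 = 11287823425942, q_8 = 9·89089137076 + 2618558125 = 804420791809 → 11287823425942/804420791809
APPEND 23: p_9 = 23·11287823425942 + 1250119910777 = 260870058707443, q_9 = 23·804420791809 + 89089137076 = 18590767348683 → 260870058707443/18590767348683
APPEND 1: p_10 = 1·260870058707443 + 11287823425942 = 272157882133385, q_10 = 1·18590767348683 + 804420791809 = 19395188140492 → 272157882133385/19395188140492

21764/1551
544535/38806
18535954/1320955
816126511/58160826
36744228949/2618558125
260870058707443/18590767348683
272157882133385/19395188140492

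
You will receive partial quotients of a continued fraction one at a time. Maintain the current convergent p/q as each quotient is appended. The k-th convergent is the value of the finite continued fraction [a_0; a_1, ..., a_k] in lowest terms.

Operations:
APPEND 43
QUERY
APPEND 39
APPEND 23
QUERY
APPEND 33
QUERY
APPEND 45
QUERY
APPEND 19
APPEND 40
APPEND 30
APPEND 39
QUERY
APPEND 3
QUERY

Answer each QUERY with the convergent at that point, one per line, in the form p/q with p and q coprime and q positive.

43/1
38637/898
1276699/29673
57490092/1336183
51333653704645/1193095245143
155316085541542/3609851818069

APPEND 43: p_0 = 43·1 + 0 = 43, q_0 = 43·0 + 1 = 1 → 43/1
APPEND 39: p_1 = 39·43 + 1 = 1678, q_1 = 39·1 + 0 = 39 → 1678/39
APPEND 23: p_2 = 23·1678 + 43 = 38637, q_2 = 23·39 + 1 = 898 → 38637/898
APPEND 33: p_3 = 33·38637 + 1678 = 1276699, q_3 = 33·898 + 39 = 29673 → 1276699/29673
APPEND 45: p_4 = 45·1276699 + 38637 = 57490092, q_4 = 45·29673 + 898 = 1336183 → 57490092/1336183
APPEND 19: p_5 = 19·57490092 + 1276699 = 1093588447, q_5 = 19·1336183 + 29673 = 25417150 → 1093588447/25417150
APPEND 40: p_6 = 40·1093588447 + 57490092 = 43801027972, q_6 = 40·25417150 + 1336183 = 1018022183 → 43801027972/1018022183
APPEND 30: p_7 = 30·43801027972 + 1093588447 = 1315124427607, q_7 = 30·1018022183 + 25417150 = 30566082640 → 1315124427607/30566082640
APPEND 39: p_8 = 39·1315124427607 + 43801027972 = 51333653704645, q_8 = 39·30566082640 + 1018022183 = 1193095245143 → 51333653704645/1193095245143
APPEND 3: p_9 = 3·51333653704645 + 1315124427607 = 155316085541542, q_9 = 3·1193095245143 + 30566082640 = 3609851818069 → 155316085541542/3609851818069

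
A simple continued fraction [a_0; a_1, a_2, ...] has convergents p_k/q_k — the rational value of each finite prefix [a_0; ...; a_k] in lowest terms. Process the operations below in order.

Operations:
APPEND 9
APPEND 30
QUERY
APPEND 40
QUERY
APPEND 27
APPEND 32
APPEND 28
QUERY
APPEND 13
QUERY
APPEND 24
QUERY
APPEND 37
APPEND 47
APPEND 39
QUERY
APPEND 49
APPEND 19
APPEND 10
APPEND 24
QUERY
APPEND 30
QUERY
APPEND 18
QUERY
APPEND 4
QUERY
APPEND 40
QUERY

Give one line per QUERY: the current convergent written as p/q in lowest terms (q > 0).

APPEND 9: p_0 = 9·1 + 0 = 9, q_0 = 9·0 + 1 = 1 → 9/1
APPEND 30: p_1 = 30·9 + 1 = 271, q_1 = 30·1 + 0 = 30 → 271/30
APPEND 40: p_2 = 40·271 + 9 = 10849, q_2 = 40·30 + 1 = 1201 → 10849/1201
APPEND 27: p_3 = 27·10849 + 271 = 293194, q_3 = 27·1201 + 30 = 32457 → 293194/32457
APPEND 32: p_4 = 32·293194 + 10849 = 9393057, q_4 = 32·32457 + 1201 = 1039825 → 9393057/1039825
APPEND 28: p_5 = 28·9393057 + 293194 = 263298790, q_5 = 28·1039825 + 32457 = 29147557 → 263298790/29147557
APPEND 13: p_6 = 13·263298790 + 9393057 = 3432277327, q_6 = 13·29147557 + 1039825 = 379958066 → 3432277327/379958066
APPEND 24: p_7 = 24·3432277327 + 263298790 = 82637954638, q_7 = 24·379958066 + 29147557 = 9148141141 → 82637954638/9148141141
APPEND 37: p_8 = 37·82637954638 + 3432277327 = 3061036598933, q_8 = 37·9148141141 + 379958066 = 338861180283 → 3061036598933/338861180283
APPEND 47: p_9 = 47·3061036598933 + 82637954638 = 143951358104489, q_9 = 47·338861180283 + 9148141141 = 15935623614442 → 143951358104489/15935623614442
APPEND 39: p_10 = 39·143951358104489 + 3061036598933 = 5617164002674004, q_10 = 39·15935623614442 + 338861180283 = 621828182143521 → 5617164002674004/621828182143521
APPEND 49: p_11 = 49·5617164002674004 + 143951358104489 = 275384987489130685, q_11 = 49·621828182143521 + 15935623614442 = 30485516548646971 → 275384987489130685/30485516548646971
APPEND 19: p_12 = 19·275384987489130685 + 5617164002674004 = 5237931926296157019, q_12 = 19·30485516548646971 + 621828182143521 = 579846642606435970 → 5237931926296157019/579846642606435970
APPEND 10: p_13 = 10·5237931926296157019 + 275384987489130685 = 52654704250450700875, q_13 = 10·579846642606435970 + 30485516548646971 = 5828951942613006671 → 52654704250450700875/5828951942613006671
APPEND 24: p_14 = 24·52654704250450700875 + 5237931926296157019 = 1268950833937112978019, q_14 = 24·5828951942613006671 + 579846642606435970 = 140474693265318596074 → 1268950833937112978019/140474693265318596074
APPEND 30: p_15 = 30·1268950833937112978019 + 52654704250450700875 = 38121179722363840041445, q_15 = 30·140474693265318596074 + 5828951942613006671 = 4220069749902170888891 → 38121179722363840041445/4220069749902170888891
APPEND 18: p_16 = 18·38121179722363840041445 + 1268950833937112978019 = 687450185836486233724029, q_16 = 18·4220069749902170888891 + 140474693265318596074 = 76101730191504394596112 → 687450185836486233724029/76101730191504394596112
APPEND 4: p_17 = 4·687450185836486233724029 + 38121179722363840041445 = 2787921923068308774937561, q_17 = 4·76101730191504394596112 + 4220069749902170888891 = 308626990515919749273339 → 2787921923068308774937561/308626990515919749273339
APPEND 40: p_18 = 40·2787921923068308774937561 + 687450185836486233724029 = 112204327108568837231226469, q_18 = 40·308626990515919749273339 + 76101730191504394596112 = 12421181350828294365529672 → 112204327108568837231226469/12421181350828294365529672

271/30
10849/1201
263298790/29147557
3432277327/379958066
82637954638/9148141141
5617164002674004/621828182143521
1268950833937112978019/140474693265318596074
38121179722363840041445/4220069749902170888891
687450185836486233724029/76101730191504394596112
2787921923068308774937561/308626990515919749273339
112204327108568837231226469/12421181350828294365529672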